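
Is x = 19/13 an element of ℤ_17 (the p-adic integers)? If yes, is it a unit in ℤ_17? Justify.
x ∈ ℤ_17^× (unit); v_17(x) = 0

ℤ_17 = {x ∈ ℚ_17 : v_17(x) ≥ 0} and ℤ_17^× = {x ∈ ℤ_17 : v_17(x) = 0}. Here v_17(19/13) = v_17(num) − v_17(den) = 0; compare against these criteria.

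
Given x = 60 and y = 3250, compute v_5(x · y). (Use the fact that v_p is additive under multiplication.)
v_5(195000) = 4

v_p(x) = 1 (factor: 60 = 5^1 · 12); v_p(y) = 3 (factor: 3250 = 5^3 · 26). Additivity: v_p(xy) = v_p(x) + v_p(y) = 1 + 3 = 4. (Direct check: xy = 195000 = 5^4 · (312).)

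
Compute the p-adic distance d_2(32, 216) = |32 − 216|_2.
d_2(32, 216) = 1/8

Step 1 — x − y = 32 − 216 = -184. Step 2 — v_2(-184) = 3 (factor: -184 = −(2^3 · 23); the sign does not affect v_p). Step 3 — |x − y|_2 = 2^{-3} = 1/8.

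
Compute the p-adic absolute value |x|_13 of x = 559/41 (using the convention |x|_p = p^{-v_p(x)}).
|559/41|_13 = 1/13

Step 1 — compute v_13(x) by factoring powers of 13 out of the numerator and denominator: v_13(559/41) = 1. Step 2 — apply |x|_p = p^{-v_p(x)} = 13^{-1} = 1/13.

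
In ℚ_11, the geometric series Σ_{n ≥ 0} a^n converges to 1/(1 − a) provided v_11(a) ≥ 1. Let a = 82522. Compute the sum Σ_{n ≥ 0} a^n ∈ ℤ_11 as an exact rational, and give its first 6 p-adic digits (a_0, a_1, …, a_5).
Σ a^n = 1/(1 − a) = -1/82521;  first 6 digits = (1, 0, 0, 7, 5, 0)

v_11(a) = 3 ≥ 1, so the series converges in ℤ_11 to 1/(1 − a) = 1/(1 − 82522) = -1/82521. Expand this rational in ℤ_11: compute digits iteratively via d_i = x_i mod 11, x_{i+1} = (x_i − d_i)/11. The first 6 digits are (1, 0, 0, 7, 5, 0).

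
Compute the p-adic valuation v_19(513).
v_19(513) = 1

v_19(n) is the largest exponent k such that 19^k divides n. Factor out: 513 = 19^1 · 27. (Sign doesn't affect v_p.) So v_19(513) = 1.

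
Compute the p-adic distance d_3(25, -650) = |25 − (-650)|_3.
d_3(25, -650) = 1/27

Step 1 — x − y = 25 − (-650) = 675. Step 2 — v_3(675) = 3 (factor: 675 = (3^3 · 25); the sign does not affect v_p). Step 3 — |x − y|_3 = 3^{-3} = 1/27.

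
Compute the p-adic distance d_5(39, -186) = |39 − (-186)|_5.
d_5(39, -186) = 1/25

Step 1 — x − y = 39 − (-186) = 225. Step 2 — v_5(225) = 2 (factor: 225 = (5^2 · 9); the sign does not affect v_p). Step 3 — |x − y|_5 = 5^{-2} = 1/25.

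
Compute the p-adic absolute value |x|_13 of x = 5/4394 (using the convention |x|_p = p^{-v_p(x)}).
|5/4394|_13 = 2197

Step 1 — compute v_13(x) by factoring powers of 13 out of the numerator and denominator: v_13(5/4394) = -3. Step 2 — apply |x|_p = p^{-v_p(x)} = 13^{3} = 2197.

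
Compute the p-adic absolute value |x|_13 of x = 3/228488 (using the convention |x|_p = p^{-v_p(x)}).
|3/228488|_13 = 28561

Step 1 — compute v_13(x) by factoring powers of 13 out of the numerator and denominator: v_13(3/228488) = -4. Step 2 — apply |x|_p = p^{-v_p(x)} = 13^{4} = 28561.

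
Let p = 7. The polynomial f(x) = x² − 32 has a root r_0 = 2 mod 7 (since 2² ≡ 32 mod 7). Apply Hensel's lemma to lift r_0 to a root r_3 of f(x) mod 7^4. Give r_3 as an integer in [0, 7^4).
r_3 = 940 (mod 2401)

Hensel's recurrence: r_{i+1} = r_i − f(r_i)·(f′(r_i))^{-1} mod 7^{i+2}, with f′(x) = 2x. Iterate:
  r_0 = 2 (mod 7)
  r_1 = 9 (mod 49)
  r_2 = 254 (mod 343)
  r_3 = 940 (mod 2401)
Final: r_3 = 940, and one checks f(r_3) ≡ 0 mod 7^4.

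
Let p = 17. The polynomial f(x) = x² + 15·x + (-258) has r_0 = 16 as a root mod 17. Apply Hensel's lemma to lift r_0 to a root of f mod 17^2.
r_1 = 220 (mod 289)

Hensel: r_{i+1} = r_i − f(r_i)·(f′(r_i))^{-1} mod 17^{i+2}, f′(x) = 2x + 15. Iterate:
  r_0 = 16 (mod 17)
  r_1 = 220 (mod 289)
Final: r = 220 satisfies f(r) ≡ 0 mod 17^2.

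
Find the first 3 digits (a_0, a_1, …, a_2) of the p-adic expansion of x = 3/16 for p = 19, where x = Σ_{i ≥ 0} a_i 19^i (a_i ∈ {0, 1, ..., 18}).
(a_0, …, a_2) = (18, 5, 8)

v_19(3/16) = 0 (numerator and denominator both coprime to 19), so x ∈ ℤ_19^×. Compute digits iteratively via a_i = x_i mod 19, x_{i+1} = (x_i − a_i)/19, with x_0 = x:
  x_0 = 3/16;  a_0 = 18;  x_1 = (x_0 − 18)/19 = -15/16
  x_1 = -15/16;  a_1 = 5;  x_2 = (x_1 − 5)/19 = -5/16
  x_2 = -5/16;  a_2 = 8;  x_3 = (x_2 − 8)/19 = -7/16
Digits: (18, 5, 8).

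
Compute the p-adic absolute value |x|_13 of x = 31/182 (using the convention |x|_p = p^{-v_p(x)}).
|31/182|_13 = 13

Step 1 — compute v_13(x) by factoring powers of 13 out of the numerator and denominator: v_13(31/182) = -1. Step 2 — apply |x|_p = p^{-v_p(x)} = 13^{1} = 13.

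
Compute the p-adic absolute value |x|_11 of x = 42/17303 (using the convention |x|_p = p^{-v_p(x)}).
|42/17303|_11 = 1331

Step 1 — compute v_11(x) by factoring powers of 11 out of the numerator and denominator: v_11(42/17303) = -3. Step 2 — apply |x|_p = p^{-v_p(x)} = 11^{3} = 1331.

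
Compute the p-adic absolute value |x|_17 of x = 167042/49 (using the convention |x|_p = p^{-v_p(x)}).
|167042/49|_17 = 1/83521

Step 1 — compute v_17(x) by factoring powers of 17 out of the numerator and denominator: v_17(167042/49) = 4. Step 2 — apply |x|_p = p^{-v_p(x)} = 17^{-4} = 1/83521.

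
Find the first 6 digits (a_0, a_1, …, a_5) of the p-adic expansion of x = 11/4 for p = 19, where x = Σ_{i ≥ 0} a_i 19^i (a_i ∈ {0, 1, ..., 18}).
(a_0, …, a_5) = (17, 4, 14, 4, 14, 4)

v_19(11/4) = 0 (numerator and denominator both coprime to 19), so x ∈ ℤ_19^×. Compute digits iteratively via a_i = x_i mod 19, x_{i+1} = (x_i − a_i)/19, with x_0 = x:
  x_0 = 11/4;  a_0 = 17;  x_1 = (x_0 − 17)/19 = -3/4
  x_1 = -3/4;  a_1 = 4;  x_2 = (x_1 − 4)/19 = -1/4
  x_2 = -1/4;  a_2 = 14;  x_3 = (x_2 − 14)/19 = -3/4
  x_3 = -3/4;  a_3 = 4;  x_4 = (x_3 − 4)/19 = -1/4
  x_4 = -1/4;  a_4 = 14;  x_5 = (x_4 − 14)/19 = -3/4
  x_5 = -3/4;  a_5 = 4;  x_6 = (x_5 − 4)/19 = -1/4
Digits: (17, 4, 14, 4, 14, 4).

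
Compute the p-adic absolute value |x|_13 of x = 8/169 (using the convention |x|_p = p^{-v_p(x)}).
|8/169|_13 = 169

Step 1 — compute v_13(x) by factoring powers of 13 out of the numerator and denominator: v_13(8/169) = -2. Step 2 — apply |x|_p = p^{-v_p(x)} = 13^{2} = 169.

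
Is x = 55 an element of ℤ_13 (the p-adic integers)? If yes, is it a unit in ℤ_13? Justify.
x ∈ ℤ_13^× (unit); v_13(x) = 0

ℤ_13 = {x ∈ ℚ_13 : v_13(x) ≥ 0} and ℤ_13^× = {x ∈ ℤ_13 : v_13(x) = 0}. Here v_13(55) = v_13(num) − v_13(den) = 0; compare against these criteria.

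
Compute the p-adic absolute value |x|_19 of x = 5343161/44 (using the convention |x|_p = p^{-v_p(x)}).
|5343161/44|_19 = 1/130321

Step 1 — compute v_19(x) by factoring powers of 19 out of the numerator and denominator: v_19(5343161/44) = 4. Step 2 — apply |x|_p = p^{-v_p(x)} = 19^{-4} = 1/130321.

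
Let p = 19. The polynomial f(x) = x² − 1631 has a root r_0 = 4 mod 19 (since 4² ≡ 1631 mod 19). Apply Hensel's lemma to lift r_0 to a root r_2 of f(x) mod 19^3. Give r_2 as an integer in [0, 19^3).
r_2 = 4583 (mod 6859)

Hensel's recurrence: r_{i+1} = r_i − f(r_i)·(f′(r_i))^{-1} mod 19^{i+2}, with f′(x) = 2x. Iterate:
  r_0 = 4 (mod 19)
  r_1 = 251 (mod 361)
  r_2 = 4583 (mod 6859)
Final: r_2 = 4583, and one checks f(r_2) ≡ 0 mod 19^3.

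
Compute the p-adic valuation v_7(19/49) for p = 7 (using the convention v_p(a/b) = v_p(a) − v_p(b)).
v_7(19/49) = -2

Factor powers of 7 from the numerator and denominator of the reduced fraction: 19 = 7^0 · 19 and 49 = 7^2 · 1. Apply v_p(a/b) = v_p(a) − v_p(b): v_7(19/49) = 0 − 2 = -2.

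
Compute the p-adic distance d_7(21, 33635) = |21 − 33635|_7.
d_7(21, 33635) = 1/16807

Step 1 — x − y = 21 − 33635 = -33614. Step 2 — v_7(-33614) = 5 (factor: -33614 = −(7^5 · 2); the sign does not affect v_p). Step 3 — |x − y|_7 = 7^{-5} = 1/16807.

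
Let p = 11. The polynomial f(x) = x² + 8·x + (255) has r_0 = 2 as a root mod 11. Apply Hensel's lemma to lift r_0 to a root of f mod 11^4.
r_3 = 4325 (mod 14641)

Hensel: r_{i+1} = r_i − f(r_i)·(f′(r_i))^{-1} mod 11^{i+2}, f′(x) = 2x + 8. Iterate:
  r_0 = 2 (mod 11)
  r_1 = 90 (mod 121)
  r_2 = 332 (mod 1331)
  r_3 = 4325 (mod 14641)
Final: r = 4325 satisfies f(r) ≡ 0 mod 11^4.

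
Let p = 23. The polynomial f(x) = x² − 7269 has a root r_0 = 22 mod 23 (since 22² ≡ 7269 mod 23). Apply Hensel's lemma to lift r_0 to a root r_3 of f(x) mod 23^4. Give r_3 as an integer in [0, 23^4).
r_3 = 187334 (mod 279841)

Hensel's recurrence: r_{i+1} = r_i − f(r_i)·(f′(r_i))^{-1} mod 23^{i+2}, with f′(x) = 2x. Iterate:
  r_0 = 22 (mod 23)
  r_1 = 68 (mod 529)
  r_2 = 4829 (mod 12167)
  r_3 = 187334 (mod 279841)
Final: r_3 = 187334, and one checks f(r_3) ≡ 0 mod 23^4.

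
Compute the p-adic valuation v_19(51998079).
v_19(51998079) = 5

v_19(n) is the largest exponent k such that 19^k divides n. Factor out: 51998079 = 19^5 · 21. (Sign doesn't affect v_p.) So v_19(51998079) = 5.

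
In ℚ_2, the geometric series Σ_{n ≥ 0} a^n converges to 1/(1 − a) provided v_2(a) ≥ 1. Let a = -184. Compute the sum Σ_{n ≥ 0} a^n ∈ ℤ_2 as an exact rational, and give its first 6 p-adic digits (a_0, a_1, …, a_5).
Σ a^n = 1/(1 − a) = 1/185;  first 6 digits = (1, 0, 0, 1, 0, 0)

v_2(a) = 3 ≥ 1, so the series converges in ℤ_2 to 1/(1 − a) = 1/(1 − (-184)) = 1/185. Expand this rational in ℤ_2: compute digits iteratively via d_i = x_i mod 2, x_{i+1} = (x_i − d_i)/2. The first 6 digits are (1, 0, 0, 1, 0, 0).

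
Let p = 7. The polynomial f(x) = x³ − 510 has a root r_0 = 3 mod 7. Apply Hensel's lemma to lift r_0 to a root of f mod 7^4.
r_3 = 1529 (mod 2401)

Hensel: r_{i+1} = r_i − f(r_i)/f′(r_i) mod 7^{i+2}, where f′(x) = 3x². Iterate:
  r_0 = 3 (mod 7)
  r_1 = 10 (mod 49)
  r_2 = 157 (mod 343)
  r_3 = 1529 (mod 2401)
Final: r = 1529 with f(r) ≡ 0 mod 7^4.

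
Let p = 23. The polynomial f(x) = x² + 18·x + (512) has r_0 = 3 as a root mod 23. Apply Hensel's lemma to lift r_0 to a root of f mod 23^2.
r_1 = 486 (mod 529)

Hensel: r_{i+1} = r_i − f(r_i)·(f′(r_i))^{-1} mod 23^{i+2}, f′(x) = 2x + 18. Iterate:
  r_0 = 3 (mod 23)
  r_1 = 486 (mod 529)
Final: r = 486 satisfies f(r) ≡ 0 mod 23^2.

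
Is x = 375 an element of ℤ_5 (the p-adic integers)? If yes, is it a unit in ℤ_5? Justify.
x ∈ ℤ_5 but not a unit; v_5(x) = 3 > 0

ℤ_5 = {x ∈ ℚ_5 : v_5(x) ≥ 0} and ℤ_5^× = {x ∈ ℤ_5 : v_5(x) = 0}. Here v_5(375) = v_5(num) − v_5(den) = 3; compare against these criteria.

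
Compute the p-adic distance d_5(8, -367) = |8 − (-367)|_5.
d_5(8, -367) = 1/125

Step 1 — x − y = 8 − (-367) = 375. Step 2 — v_5(375) = 3 (factor: 375 = (5^3 · 3); the sign does not affect v_p). Step 3 — |x − y|_5 = 5^{-3} = 1/125.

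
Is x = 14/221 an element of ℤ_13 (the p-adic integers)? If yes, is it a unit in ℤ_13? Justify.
x ∉ ℤ_13 (v_13(x) = -1 < 0)

ℤ_13 = {x ∈ ℚ_13 : v_13(x) ≥ 0} and ℤ_13^× = {x ∈ ℤ_13 : v_13(x) = 0}. Here v_13(14/221) = v_13(num) − v_13(den) = -1; compare against these criteria.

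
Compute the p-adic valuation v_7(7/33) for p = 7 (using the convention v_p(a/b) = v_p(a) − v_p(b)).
v_7(7/33) = 1

Factor powers of 7 from the numerator and denominator of the reduced fraction: 7 = 7^1 · 1 and 33 = 7^0 · 33. Apply v_p(a/b) = v_p(a) − v_p(b): v_7(7/33) = 1 − 0 = 1.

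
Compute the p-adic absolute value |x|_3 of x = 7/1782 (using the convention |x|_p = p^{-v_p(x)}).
|7/1782|_3 = 81

Step 1 — compute v_3(x) by factoring powers of 3 out of the numerator and denominator: v_3(7/1782) = -4. Step 2 — apply |x|_p = p^{-v_p(x)} = 3^{4} = 81.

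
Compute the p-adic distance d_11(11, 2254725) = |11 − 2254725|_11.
d_11(11, 2254725) = 1/161051

Step 1 — x − y = 11 − 2254725 = -2254714. Step 2 — v_11(-2254714) = 5 (factor: -2254714 = −(11^5 · 14); the sign does not affect v_p). Step 3 — |x − y|_11 = 11^{-5} = 1/161051.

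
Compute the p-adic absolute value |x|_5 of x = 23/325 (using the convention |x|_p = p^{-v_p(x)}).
|23/325|_5 = 25

Step 1 — compute v_5(x) by factoring powers of 5 out of the numerator and denominator: v_5(23/325) = -2. Step 2 — apply |x|_p = p^{-v_p(x)} = 5^{2} = 25.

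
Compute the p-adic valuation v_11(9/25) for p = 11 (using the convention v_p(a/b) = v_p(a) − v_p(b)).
v_11(9/25) = 0

Factor powers of 11 from the numerator and denominator of the reduced fraction: 9 = 11^0 · 9 and 25 = 11^0 · 25. Apply v_p(a/b) = v_p(a) − v_p(b): v_11(9/25) = 0 − 0 = 0.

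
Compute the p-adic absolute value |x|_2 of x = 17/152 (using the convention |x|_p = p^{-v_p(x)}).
|17/152|_2 = 8

Step 1 — compute v_2(x) by factoring powers of 2 out of the numerator and denominator: v_2(17/152) = -3. Step 2 — apply |x|_p = p^{-v_p(x)} = 2^{3} = 8.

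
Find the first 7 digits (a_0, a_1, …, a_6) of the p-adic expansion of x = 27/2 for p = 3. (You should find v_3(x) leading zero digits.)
(a_0, …, a_6) = (0, 0, 0, 2, 1, 1, 1)

v_3(27/2) = 3, so a_0 = ... = a_2 = 0. Factor out: x = 3^3 · u with u = 1/2 a unit in ℤ_3. Expand u iteratively via a_{v+i} = u_i mod 3, u_{i+1} = (u_i − a_{v+i})/3:
  u_0 = 1/2;  a_3 = 2;  u_1 = (u_0 − 2)/3 = -1/2
  u_1 = -1/2;  a_4 = 1;  u_2 = (u_1 − 1)/3 = -1/2
  u_2 = -1/2;  a_5 = 1;  u_3 = (u_2 − 1)/3 = -1/2
  u_3 = -1/2;  a_6 = 1;  u_4 = (u_3 − 1)/3 = -1/2
Digits: (0, 0, 0, 2, 1, 1, 1).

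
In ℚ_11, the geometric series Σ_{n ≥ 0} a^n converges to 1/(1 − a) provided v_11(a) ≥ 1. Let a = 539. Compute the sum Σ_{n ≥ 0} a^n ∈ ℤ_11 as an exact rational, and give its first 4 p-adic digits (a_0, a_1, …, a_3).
Σ a^n = 1/(1 − a) = -1/538;  first 4 digits = (1, 5, 7, 2)

v_11(a) = 1 ≥ 1, so the series converges in ℤ_11 to 1/(1 − a) = 1/(1 − 539) = -1/538. Expand this rational in ℤ_11: compute digits iteratively via d_i = x_i mod 11, x_{i+1} = (x_i − d_i)/11. The first 4 digits are (1, 5, 7, 2).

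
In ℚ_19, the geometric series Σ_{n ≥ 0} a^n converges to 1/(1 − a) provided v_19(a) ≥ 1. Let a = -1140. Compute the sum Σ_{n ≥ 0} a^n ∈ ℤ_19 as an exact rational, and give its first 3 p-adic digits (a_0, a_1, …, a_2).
Σ a^n = 1/(1 − a) = 1/1141;  first 3 digits = (1, 16, 5)

v_19(a) = 1 ≥ 1, so the series converges in ℤ_19 to 1/(1 − a) = 1/(1 − (-1140)) = 1/1141. Expand this rational in ℤ_19: compute digits iteratively via d_i = x_i mod 19, x_{i+1} = (x_i − d_i)/19. The first 3 digits are (1, 16, 5).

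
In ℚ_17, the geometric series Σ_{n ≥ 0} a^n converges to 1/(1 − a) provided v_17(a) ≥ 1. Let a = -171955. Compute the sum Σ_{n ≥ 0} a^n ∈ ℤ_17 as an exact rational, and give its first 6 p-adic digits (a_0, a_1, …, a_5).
Σ a^n = 1/(1 − a) = 1/171956;  first 6 digits = (1, 0, 0, 16, 14, 16)

v_17(a) = 3 ≥ 1, so the series converges in ℤ_17 to 1/(1 − a) = 1/(1 − (-171955)) = 1/171956. Expand this rational in ℤ_17: compute digits iteratively via d_i = x_i mod 17, x_{i+1} = (x_i − d_i)/17. The first 6 digits are (1, 0, 0, 16, 14, 16).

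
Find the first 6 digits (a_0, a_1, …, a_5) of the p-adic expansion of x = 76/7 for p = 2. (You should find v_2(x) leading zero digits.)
(a_0, …, a_5) = (0, 0, 1, 0, 1, 0)

v_2(76/7) = 2, so a_0 = ... = a_1 = 0. Factor out: x = 2^2 · u with u = 19/7 a unit in ℤ_2. Expand u iteratively via a_{v+i} = u_i mod 2, u_{i+1} = (u_i − a_{v+i})/2:
  u_0 = 19/7;  a_2 = 1;  u_1 = (u_0 − 1)/2 = 6/7
  u_1 = 6/7;  a_3 = 0;  u_2 = (u_1 − 0)/2 = 3/7
  u_2 = 3/7;  a_4 = 1;  u_3 = (u_2 − 1)/2 = -2/7
  u_3 = -2/7;  a_5 = 0;  u_4 = (u_3 − 0)/2 = -1/7
Digits: (0, 0, 1, 0, 1, 0).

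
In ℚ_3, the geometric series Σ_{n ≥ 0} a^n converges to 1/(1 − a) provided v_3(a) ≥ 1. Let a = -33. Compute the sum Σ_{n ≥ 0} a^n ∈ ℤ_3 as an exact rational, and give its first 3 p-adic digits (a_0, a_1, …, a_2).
Σ a^n = 1/(1 − a) = 1/34;  first 3 digits = (1, 1, 0)

v_3(a) = 1 ≥ 1, so the series converges in ℤ_3 to 1/(1 − a) = 1/(1 − (-33)) = 1/34. Expand this rational in ℤ_3: compute digits iteratively via d_i = x_i mod 3, x_{i+1} = (x_i − d_i)/3. The first 3 digits are (1, 1, 0).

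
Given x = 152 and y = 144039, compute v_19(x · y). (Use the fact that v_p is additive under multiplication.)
v_19(21893928) = 4

v_p(x) = 1 (factor: 152 = 19^1 · 8); v_p(y) = 3 (factor: 144039 = 19^3 · 21). Additivity: v_p(xy) = v_p(x) + v_p(y) = 1 + 3 = 4. (Direct check: xy = 21893928 = 19^4 · (168).)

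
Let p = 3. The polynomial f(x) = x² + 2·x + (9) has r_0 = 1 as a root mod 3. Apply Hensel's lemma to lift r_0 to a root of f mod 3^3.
r_2 = 16 (mod 27)

Hensel: r_{i+1} = r_i − f(r_i)·(f′(r_i))^{-1} mod 3^{i+2}, f′(x) = 2x + 2. Iterate:
  r_0 = 1 (mod 3)
  r_1 = 7 (mod 9)
  r_2 = 16 (mod 27)
Final: r = 16 satisfies f(r) ≡ 0 mod 3^3.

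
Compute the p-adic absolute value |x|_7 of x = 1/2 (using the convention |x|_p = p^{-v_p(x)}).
|1/2|_7 = 1

Step 1 — compute v_7(x) by factoring powers of 7 out of the numerator and denominator: v_7(1/2) = 0. Step 2 — apply |x|_p = p^{-v_p(x)} = 7^{0} = 1.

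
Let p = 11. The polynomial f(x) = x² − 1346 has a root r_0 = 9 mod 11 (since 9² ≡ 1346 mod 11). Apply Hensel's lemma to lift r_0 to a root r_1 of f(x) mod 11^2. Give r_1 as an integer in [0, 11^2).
r_1 = 86 (mod 121)

Hensel's recurrence: r_{i+1} = r_i − f(r_i)·(f′(r_i))^{-1} mod 11^{i+2}, with f′(x) = 2x. Iterate:
  r_0 = 9 (mod 11)
  r_1 = 86 (mod 121)
Final: r_1 = 86, and one checks f(r_1) ≡ 0 mod 11^2.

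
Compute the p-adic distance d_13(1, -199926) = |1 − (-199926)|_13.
d_13(1, -199926) = 1/28561

Step 1 — x − y = 1 − (-199926) = 199927. Step 2 — v_13(199927) = 4 (factor: 199927 = (13^4 · 7); the sign does not affect v_p). Step 3 — |x − y|_13 = 13^{-4} = 1/28561.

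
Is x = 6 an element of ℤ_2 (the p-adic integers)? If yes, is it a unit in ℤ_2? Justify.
x ∈ ℤ_2 but not a unit; v_2(x) = 1 > 0

ℤ_2 = {x ∈ ℚ_2 : v_2(x) ≥ 0} and ℤ_2^× = {x ∈ ℤ_2 : v_2(x) = 0}. Here v_2(6) = v_2(num) − v_2(den) = 1; compare against these criteria.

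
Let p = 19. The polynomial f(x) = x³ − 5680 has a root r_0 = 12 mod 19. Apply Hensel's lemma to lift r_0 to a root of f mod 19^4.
r_3 = 76259 (mod 130321)

Hensel: r_{i+1} = r_i − f(r_i)/f′(r_i) mod 19^{i+2}, where f′(x) = 3x². Iterate:
  r_0 = 12 (mod 19)
  r_1 = 88 (mod 361)
  r_2 = 810 (mod 6859)
  r_3 = 76259 (mod 130321)
Final: r = 76259 with f(r) ≡ 0 mod 19^4.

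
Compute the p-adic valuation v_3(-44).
v_3(-44) = 0

v_3(n) is the largest exponent k such that 3^k divides n. Factor out: -44 = -3^0 · 44. (Sign doesn't affect v_p.) So v_3(-44) = 0.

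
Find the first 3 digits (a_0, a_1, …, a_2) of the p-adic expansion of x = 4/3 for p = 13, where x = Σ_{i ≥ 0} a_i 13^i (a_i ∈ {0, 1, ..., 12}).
(a_0, …, a_2) = (10, 8, 8)

v_13(4/3) = 0 (numerator and denominator both coprime to 13), so x ∈ ℤ_13^×. Compute digits iteratively via a_i = x_i mod 13, x_{i+1} = (x_i − a_i)/13, with x_0 = x:
  x_0 = 4/3;  a_0 = 10;  x_1 = (x_0 − 10)/13 = -2/3
  x_1 = -2/3;  a_1 = 8;  x_2 = (x_1 − 8)/13 = -2/3
  x_2 = -2/3;  a_2 = 8;  x_3 = (x_2 − 8)/13 = -2/3
Digits: (10, 8, 8).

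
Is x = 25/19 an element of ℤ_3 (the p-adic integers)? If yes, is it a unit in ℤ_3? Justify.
x ∈ ℤ_3^× (unit); v_3(x) = 0

ℤ_3 = {x ∈ ℚ_3 : v_3(x) ≥ 0} and ℤ_3^× = {x ∈ ℤ_3 : v_3(x) = 0}. Here v_3(25/19) = v_3(num) − v_3(den) = 0; compare against these criteria.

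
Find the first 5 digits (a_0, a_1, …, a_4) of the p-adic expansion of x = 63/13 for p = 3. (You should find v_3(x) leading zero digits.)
(a_0, …, a_4) = (0, 0, 1, 1, 1)

v_3(63/13) = 2, so a_0 = ... = a_1 = 0. Factor out: x = 3^2 · u with u = 7/13 a unit in ℤ_3. Expand u iteratively via a_{v+i} = u_i mod 3, u_{i+1} = (u_i − a_{v+i})/3:
  u_0 = 7/13;  a_2 = 1;  u_1 = (u_0 − 1)/3 = -2/13
  u_1 = -2/13;  a_3 = 1;  u_2 = (u_1 − 1)/3 = -5/13
  u_2 = -5/13;  a_4 = 1;  u_3 = (u_2 − 1)/3 = -6/13
Digits: (0, 0, 1, 1, 1).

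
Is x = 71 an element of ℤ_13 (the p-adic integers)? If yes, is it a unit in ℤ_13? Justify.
x ∈ ℤ_13^× (unit); v_13(x) = 0

ℤ_13 = {x ∈ ℚ_13 : v_13(x) ≥ 0} and ℤ_13^× = {x ∈ ℤ_13 : v_13(x) = 0}. Here v_13(71) = v_13(num) − v_13(den) = 0; compare against these criteria.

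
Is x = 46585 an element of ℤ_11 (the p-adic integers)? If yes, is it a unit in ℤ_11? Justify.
x ∈ ℤ_11 but not a unit; v_11(x) = 3 > 0

ℤ_11 = {x ∈ ℚ_11 : v_11(x) ≥ 0} and ℤ_11^× = {x ∈ ℤ_11 : v_11(x) = 0}. Here v_11(46585) = v_11(num) − v_11(den) = 3; compare against these criteria.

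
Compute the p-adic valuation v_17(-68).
v_17(-68) = 1

v_17(n) is the largest exponent k such that 17^k divides n. Factor out: -68 = -17^1 · 4. (Sign doesn't affect v_p.) So v_17(-68) = 1.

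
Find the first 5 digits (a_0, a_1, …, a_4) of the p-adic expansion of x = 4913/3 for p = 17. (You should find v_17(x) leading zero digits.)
(a_0, …, a_4) = (0, 0, 0, 6, 11)

v_17(4913/3) = 3, so a_0 = ... = a_2 = 0. Factor out: x = 17^3 · u with u = 1/3 a unit in ℤ_17. Expand u iteratively via a_{v+i} = u_i mod 17, u_{i+1} = (u_i − a_{v+i})/17:
  u_0 = 1/3;  a_3 = 6;  u_1 = (u_0 − 6)/17 = -1/3
  u_1 = -1/3;  a_4 = 11;  u_2 = (u_1 − 11)/17 = -2/3
Digits: (0, 0, 0, 6, 11).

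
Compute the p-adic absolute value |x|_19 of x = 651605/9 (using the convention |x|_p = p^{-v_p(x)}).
|651605/9|_19 = 1/130321

Step 1 — compute v_19(x) by factoring powers of 19 out of the numerator and denominator: v_19(651605/9) = 4. Step 2 — apply |x|_p = p^{-v_p(x)} = 19^{-4} = 1/130321.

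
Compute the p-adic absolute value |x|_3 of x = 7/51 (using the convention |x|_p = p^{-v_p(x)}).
|7/51|_3 = 3

Step 1 — compute v_3(x) by factoring powers of 3 out of the numerator and denominator: v_3(7/51) = -1. Step 2 — apply |x|_p = p^{-v_p(x)} = 3^{1} = 3.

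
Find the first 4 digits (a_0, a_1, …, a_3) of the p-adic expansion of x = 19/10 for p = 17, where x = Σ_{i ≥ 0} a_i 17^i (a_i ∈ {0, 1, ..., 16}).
(a_0, …, a_3) = (7, 15, 11, 1)

v_17(19/10) = 0 (numerator and denominator both coprime to 17), so x ∈ ℤ_17^×. Compute digits iteratively via a_i = x_i mod 17, x_{i+1} = (x_i − a_i)/17, with x_0 = x:
  x_0 = 19/10;  a_0 = 7;  x_1 = (x_0 − 7)/17 = -3/10
  x_1 = -3/10;  a_1 = 15;  x_2 = (x_1 − 15)/17 = -9/10
  x_2 = -9/10;  a_2 = 11;  x_3 = (x_2 − 11)/17 = -7/10
  x_3 = -7/10;  a_3 = 1;  x_4 = (x_3 − 1)/17 = -1/10
Digits: (7, 15, 11, 1).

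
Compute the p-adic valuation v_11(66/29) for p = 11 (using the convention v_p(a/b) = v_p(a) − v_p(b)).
v_11(66/29) = 1

Factor powers of 11 from the numerator and denominator of the reduced fraction: 66 = 11^1 · 6 and 29 = 11^0 · 29. Apply v_p(a/b) = v_p(a) − v_p(b): v_11(66/29) = 1 − 0 = 1.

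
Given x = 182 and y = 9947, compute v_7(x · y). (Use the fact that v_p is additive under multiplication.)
v_7(1810354) = 4

v_p(x) = 1 (factor: 182 = 7^1 · 26); v_p(y) = 3 (factor: 9947 = 7^3 · 29). Additivity: v_p(xy) = v_p(x) + v_p(y) = 1 + 3 = 4. (Direct check: xy = 1810354 = 7^4 · (754).)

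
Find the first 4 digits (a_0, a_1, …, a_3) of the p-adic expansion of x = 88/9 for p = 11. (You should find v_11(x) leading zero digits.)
(a_0, …, a_3) = (0, 7, 8, 9)

v_11(88/9) = 1, so a_0 = ... = a_0 = 0. Factor out: x = 11^1 · u with u = 8/9 a unit in ℤ_11. Expand u iteratively via a_{v+i} = u_i mod 11, u_{i+1} = (u_i − a_{v+i})/11:
  u_0 = 8/9;  a_1 = 7;  u_1 = (u_0 − 7)/11 = -5/9
  u_1 = -5/9;  a_2 = 8;  u_2 = (u_1 − 8)/11 = -7/9
  u_2 = -7/9;  a_3 = 9;  u_3 = (u_2 − 9)/11 = -8/9
Digits: (0, 7, 8, 9).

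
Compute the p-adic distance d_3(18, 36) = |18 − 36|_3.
d_3(18, 36) = 1/9

Step 1 — x − y = 18 − 36 = -18. Step 2 — v_3(-18) = 2 (factor: -18 = −(3^2 · 2); the sign does not affect v_p). Step 3 — |x − y|_3 = 3^{-2} = 1/9.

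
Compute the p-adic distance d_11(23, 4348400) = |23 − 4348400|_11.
d_11(23, 4348400) = 1/161051

Step 1 — x − y = 23 − 4348400 = -4348377. Step 2 — v_11(-4348377) = 5 (factor: -4348377 = −(11^5 · 27); the sign does not affect v_p). Step 3 — |x − y|_11 = 11^{-5} = 1/161051.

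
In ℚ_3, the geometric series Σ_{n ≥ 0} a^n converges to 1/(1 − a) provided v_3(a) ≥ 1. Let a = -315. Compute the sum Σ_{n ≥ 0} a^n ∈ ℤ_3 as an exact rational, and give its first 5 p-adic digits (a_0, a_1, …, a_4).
Σ a^n = 1/(1 − a) = 1/316;  first 5 digits = (1, 0, 1, 0, 0)

v_3(a) = 2 ≥ 1, so the series converges in ℤ_3 to 1/(1 − a) = 1/(1 − (-315)) = 1/316. Expand this rational in ℤ_3: compute digits iteratively via d_i = x_i mod 3, x_{i+1} = (x_i − d_i)/3. The first 5 digits are (1, 0, 1, 0, 0).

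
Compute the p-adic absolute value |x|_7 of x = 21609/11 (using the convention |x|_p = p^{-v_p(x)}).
|21609/11|_7 = 1/2401

Step 1 — compute v_7(x) by factoring powers of 7 out of the numerator and denominator: v_7(21609/11) = 4. Step 2 — apply |x|_p = p^{-v_p(x)} = 7^{-4} = 1/2401.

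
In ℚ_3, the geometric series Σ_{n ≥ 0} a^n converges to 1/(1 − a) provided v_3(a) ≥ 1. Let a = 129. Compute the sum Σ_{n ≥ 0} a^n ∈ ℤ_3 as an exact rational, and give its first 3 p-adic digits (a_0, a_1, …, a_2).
Σ a^n = 1/(1 − a) = -1/128;  first 3 digits = (1, 1, 0)

v_3(a) = 1 ≥ 1, so the series converges in ℤ_3 to 1/(1 − a) = 1/(1 − 129) = -1/128. Expand this rational in ℤ_3: compute digits iteratively via d_i = x_i mod 3, x_{i+1} = (x_i − d_i)/3. The first 3 digits are (1, 1, 0).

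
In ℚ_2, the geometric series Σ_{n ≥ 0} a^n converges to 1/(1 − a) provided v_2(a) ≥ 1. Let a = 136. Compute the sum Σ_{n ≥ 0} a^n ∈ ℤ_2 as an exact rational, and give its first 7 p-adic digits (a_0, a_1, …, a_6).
Σ a^n = 1/(1 − a) = -1/135;  first 7 digits = (1, 0, 0, 1, 0, 0, 1)

v_2(a) = 3 ≥ 1, so the series converges in ℤ_2 to 1/(1 − a) = 1/(1 − 136) = -1/135. Expand this rational in ℤ_2: compute digits iteratively via d_i = x_i mod 2, x_{i+1} = (x_i − d_i)/2. The first 7 digits are (1, 0, 0, 1, 0, 0, 1).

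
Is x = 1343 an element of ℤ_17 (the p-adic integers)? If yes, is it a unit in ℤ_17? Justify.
x ∈ ℤ_17 but not a unit; v_17(x) = 1 > 0

ℤ_17 = {x ∈ ℚ_17 : v_17(x) ≥ 0} and ℤ_17^× = {x ∈ ℤ_17 : v_17(x) = 0}. Here v_17(1343) = v_17(num) − v_17(den) = 1; compare against these criteria.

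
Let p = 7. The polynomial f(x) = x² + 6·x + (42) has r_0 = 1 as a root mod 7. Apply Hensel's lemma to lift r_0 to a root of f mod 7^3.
r_2 = 295 (mod 343)

Hensel: r_{i+1} = r_i − f(r_i)·(f′(r_i))^{-1} mod 7^{i+2}, f′(x) = 2x + 6. Iterate:
  r_0 = 1 (mod 7)
  r_1 = 1 (mod 49)
  r_2 = 295 (mod 343)
Final: r = 295 satisfies f(r) ≡ 0 mod 7^3.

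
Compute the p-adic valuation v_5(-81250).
v_5(-81250) = 5

v_5(n) is the largest exponent k such that 5^k divides n. Factor out: -81250 = -5^5 · 26. (Sign doesn't affect v_p.) So v_5(-81250) = 5.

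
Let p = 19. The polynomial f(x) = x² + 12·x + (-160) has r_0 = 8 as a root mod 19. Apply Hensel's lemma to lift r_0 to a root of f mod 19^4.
r_3 = 8 (mod 130321)

Hensel: r_{i+1} = r_i − f(r_i)·(f′(r_i))^{-1} mod 19^{i+2}, f′(x) = 2x + 12. Iterate:
  r_0 = 8 (mod 19)
  r_1 = 8 (mod 361)
  r_2 = 8 (mod 6859)
  r_3 = 8 (mod 130321)
Final: r = 8 satisfies f(r) ≡ 0 mod 19^4.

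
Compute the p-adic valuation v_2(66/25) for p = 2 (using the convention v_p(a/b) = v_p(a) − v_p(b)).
v_2(66/25) = 1

Factor powers of 2 from the numerator and denominator of the reduced fraction: 66 = 2^1 · 33 and 25 = 2^0 · 25. Apply v_p(a/b) = v_p(a) − v_p(b): v_2(66/25) = 1 − 0 = 1.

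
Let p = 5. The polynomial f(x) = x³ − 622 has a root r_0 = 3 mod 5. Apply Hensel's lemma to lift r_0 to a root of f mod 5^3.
r_2 = 38 (mod 125)

Hensel: r_{i+1} = r_i − f(r_i)/f′(r_i) mod 5^{i+2}, where f′(x) = 3x². Iterate:
  r_0 = 3 (mod 5)
  r_1 = 13 (mod 25)
  r_2 = 38 (mod 125)
Final: r = 38 with f(r) ≡ 0 mod 5^3.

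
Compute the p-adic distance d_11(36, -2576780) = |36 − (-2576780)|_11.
d_11(36, -2576780) = 1/161051

Step 1 — x − y = 36 − (-2576780) = 2576816. Step 2 — v_11(2576816) = 5 (factor: 2576816 = (11^5 · 16); the sign does not affect v_p). Step 3 — |x − y|_11 = 11^{-5} = 1/161051.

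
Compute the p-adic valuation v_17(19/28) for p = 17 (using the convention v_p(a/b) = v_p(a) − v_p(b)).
v_17(19/28) = 0

Factor powers of 17 from the numerator and denominator of the reduced fraction: 19 = 17^0 · 19 and 28 = 17^0 · 28. Apply v_p(a/b) = v_p(a) − v_p(b): v_17(19/28) = 0 − 0 = 0.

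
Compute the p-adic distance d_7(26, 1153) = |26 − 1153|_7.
d_7(26, 1153) = 1/49

Step 1 — x − y = 26 − 1153 = -1127. Step 2 — v_7(-1127) = 2 (factor: -1127 = −(7^2 · 23); the sign does not affect v_p). Step 3 — |x − y|_7 = 7^{-2} = 1/49.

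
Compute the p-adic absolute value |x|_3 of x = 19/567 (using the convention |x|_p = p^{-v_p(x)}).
|19/567|_3 = 81

Step 1 — compute v_3(x) by factoring powers of 3 out of the numerator and denominator: v_3(19/567) = -4. Step 2 — apply |x|_p = p^{-v_p(x)} = 3^{4} = 81.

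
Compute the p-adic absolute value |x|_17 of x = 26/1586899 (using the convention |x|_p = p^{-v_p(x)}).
|26/1586899|_17 = 83521

Step 1 — compute v_17(x) by factoring powers of 17 out of the numerator and denominator: v_17(26/1586899) = -4. Step 2 — apply |x|_p = p^{-v_p(x)} = 17^{4} = 83521.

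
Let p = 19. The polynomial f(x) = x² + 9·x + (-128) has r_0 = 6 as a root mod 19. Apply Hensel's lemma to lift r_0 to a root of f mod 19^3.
r_2 = 6523 (mod 6859)

Hensel: r_{i+1} = r_i − f(r_i)·(f′(r_i))^{-1} mod 19^{i+2}, f′(x) = 2x + 9. Iterate:
  r_0 = 6 (mod 19)
  r_1 = 25 (mod 361)
  r_2 = 6523 (mod 6859)
Final: r = 6523 satisfies f(r) ≡ 0 mod 19^3.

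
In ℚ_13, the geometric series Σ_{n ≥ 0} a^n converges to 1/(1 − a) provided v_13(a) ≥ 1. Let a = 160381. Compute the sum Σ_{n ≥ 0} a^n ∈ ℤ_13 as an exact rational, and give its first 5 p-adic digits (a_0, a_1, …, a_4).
Σ a^n = 1/(1 − a) = -1/160380;  first 5 digits = (1, 0, 0, 8, 5)

v_13(a) = 3 ≥ 1, so the series converges in ℤ_13 to 1/(1 − a) = 1/(1 − 160381) = -1/160380. Expand this rational in ℤ_13: compute digits iteratively via d_i = x_i mod 13, x_{i+1} = (x_i − d_i)/13. The first 5 digits are (1, 0, 0, 8, 5).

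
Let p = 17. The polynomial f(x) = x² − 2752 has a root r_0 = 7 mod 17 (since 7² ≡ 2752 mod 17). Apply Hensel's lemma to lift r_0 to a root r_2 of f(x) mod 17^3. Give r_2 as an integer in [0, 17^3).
r_2 = 2574 (mod 4913)

Hensel's recurrence: r_{i+1} = r_i − f(r_i)·(f′(r_i))^{-1} mod 17^{i+2}, with f′(x) = 2x. Iterate:
  r_0 = 7 (mod 17)
  r_1 = 262 (mod 289)
  r_2 = 2574 (mod 4913)
Final: r_2 = 2574, and one checks f(r_2) ≡ 0 mod 17^3.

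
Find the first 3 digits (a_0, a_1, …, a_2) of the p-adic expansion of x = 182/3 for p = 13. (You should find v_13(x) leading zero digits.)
(a_0, …, a_2) = (0, 9, 4)

v_13(182/3) = 1, so a_0 = ... = a_0 = 0. Factor out: x = 13^1 · u with u = 14/3 a unit in ℤ_13. Expand u iteratively via a_{v+i} = u_i mod 13, u_{i+1} = (u_i − a_{v+i})/13:
  u_0 = 14/3;  a_1 = 9;  u_1 = (u_0 − 9)/13 = -1/3
  u_1 = -1/3;  a_2 = 4;  u_2 = (u_1 − 4)/13 = -1/3
Digits: (0, 9, 4).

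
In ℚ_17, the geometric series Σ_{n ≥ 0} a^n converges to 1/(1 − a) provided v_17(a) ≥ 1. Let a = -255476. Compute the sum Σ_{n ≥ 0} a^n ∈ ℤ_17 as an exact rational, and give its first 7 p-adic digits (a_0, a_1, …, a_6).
Σ a^n = 1/(1 − a) = 1/255477;  first 7 digits = (1, 0, 0, 16, 13, 16, 0)

v_17(a) = 3 ≥ 1, so the series converges in ℤ_17 to 1/(1 − a) = 1/(1 − (-255476)) = 1/255477. Expand this rational in ℤ_17: compute digits iteratively via d_i = x_i mod 17, x_{i+1} = (x_i − d_i)/17. The first 7 digits are (1, 0, 0, 16, 13, 16, 0).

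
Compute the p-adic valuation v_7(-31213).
v_7(-31213) = 4

v_7(n) is the largest exponent k such that 7^k divides n. Factor out: -31213 = -7^4 · 13. (Sign doesn't affect v_p.) So v_7(-31213) = 4.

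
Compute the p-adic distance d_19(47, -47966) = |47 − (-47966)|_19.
d_19(47, -47966) = 1/6859

Step 1 — x − y = 47 − (-47966) = 48013. Step 2 — v_19(48013) = 3 (factor: 48013 = (19^3 · 7); the sign does not affect v_p). Step 3 — |x − y|_19 = 19^{-3} = 1/6859.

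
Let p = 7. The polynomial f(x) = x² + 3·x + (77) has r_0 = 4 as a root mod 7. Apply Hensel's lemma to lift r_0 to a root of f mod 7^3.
r_2 = 39 (mod 343)

Hensel: r_{i+1} = r_i − f(r_i)·(f′(r_i))^{-1} mod 7^{i+2}, f′(x) = 2x + 3. Iterate:
  r_0 = 4 (mod 7)
  r_1 = 39 (mod 49)
  r_2 = 39 (mod 343)
Final: r = 39 satisfies f(r) ≡ 0 mod 7^3.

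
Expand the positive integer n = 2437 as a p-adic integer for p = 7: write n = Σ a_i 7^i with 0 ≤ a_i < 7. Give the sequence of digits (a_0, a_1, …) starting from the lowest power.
(a_0, a_1, …) = (1, 5, 0, 0, 1)

Repeated division by 7 gives the digits low-to-high: 2437 = 1 + 5·7^1 + 1·7^4. Digit sequence: (1, 5, 0, 0, 1).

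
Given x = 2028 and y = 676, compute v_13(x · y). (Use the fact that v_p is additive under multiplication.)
v_13(1370928) = 4

v_p(x) = 2 (factor: 2028 = 13^2 · 12); v_p(y) = 2 (factor: 676 = 13^2 · 4). Additivity: v_p(xy) = v_p(x) + v_p(y) = 2 + 2 = 4. (Direct check: xy = 1370928 = 13^4 · (48).)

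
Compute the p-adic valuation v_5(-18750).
v_5(-18750) = 5

v_5(n) is the largest exponent k such that 5^k divides n. Factor out: -18750 = -5^5 · 6. (Sign doesn't affect v_p.) So v_5(-18750) = 5.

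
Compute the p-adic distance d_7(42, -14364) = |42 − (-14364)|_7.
d_7(42, -14364) = 1/2401

Step 1 — x − y = 42 − (-14364) = 14406. Step 2 — v_7(14406) = 4 (factor: 14406 = (7^4 · 6); the sign does not affect v_p). Step 3 — |x − y|_7 = 7^{-4} = 1/2401.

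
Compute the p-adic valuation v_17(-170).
v_17(-170) = 1

v_17(n) is the largest exponent k such that 17^k divides n. Factor out: -170 = -17^1 · 10. (Sign doesn't affect v_p.) So v_17(-170) = 1.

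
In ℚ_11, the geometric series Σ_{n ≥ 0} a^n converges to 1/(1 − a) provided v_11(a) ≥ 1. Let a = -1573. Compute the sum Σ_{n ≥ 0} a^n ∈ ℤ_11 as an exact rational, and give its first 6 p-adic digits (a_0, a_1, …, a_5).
Σ a^n = 1/(1 − a) = 1/1574;  first 6 digits = (1, 0, 9, 9, 3, 4)

v_11(a) = 2 ≥ 1, so the series converges in ℤ_11 to 1/(1 − a) = 1/(1 − (-1573)) = 1/1574. Expand this rational in ℤ_11: compute digits iteratively via d_i = x_i mod 11, x_{i+1} = (x_i − d_i)/11. The first 6 digits are (1, 0, 9, 9, 3, 4).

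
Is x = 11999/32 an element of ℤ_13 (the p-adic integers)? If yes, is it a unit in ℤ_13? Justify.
x ∈ ℤ_13 but not a unit; v_13(x) = 2 > 0

ℤ_13 = {x ∈ ℚ_13 : v_13(x) ≥ 0} and ℤ_13^× = {x ∈ ℤ_13 : v_13(x) = 0}. Here v_13(11999/32) = v_13(num) − v_13(den) = 2; compare against these criteria.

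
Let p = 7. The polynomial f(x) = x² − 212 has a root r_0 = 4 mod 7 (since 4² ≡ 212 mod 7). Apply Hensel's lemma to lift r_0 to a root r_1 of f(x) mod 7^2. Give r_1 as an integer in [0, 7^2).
r_1 = 4 (mod 49)

Hensel's recurrence: r_{i+1} = r_i − f(r_i)·(f′(r_i))^{-1} mod 7^{i+2}, with f′(x) = 2x. Iterate:
  r_0 = 4 (mod 7)
  r_1 = 4 (mod 49)
Final: r_1 = 4, and one checks f(r_1) ≡ 0 mod 7^2.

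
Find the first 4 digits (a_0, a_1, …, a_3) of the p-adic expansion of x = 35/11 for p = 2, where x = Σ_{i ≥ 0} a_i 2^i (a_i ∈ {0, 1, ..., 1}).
(a_0, …, a_3) = (1, 0, 0, 1)

v_2(35/11) = 0 (numerator and denominator both coprime to 2), so x ∈ ℤ_2^×. Compute digits iteratively via a_i = x_i mod 2, x_{i+1} = (x_i − a_i)/2, with x_0 = x:
  x_0 = 35/11;  a_0 = 1;  x_1 = (x_0 − 1)/2 = 12/11
  x_1 = 12/11;  a_1 = 0;  x_2 = (x_1 − 0)/2 = 6/11
  x_2 = 6/11;  a_2 = 0;  x_3 = (x_2 − 0)/2 = 3/11
  x_3 = 3/11;  a_3 = 1;  x_4 = (x_3 − 1)/2 = -4/11
Digits: (1, 0, 0, 1).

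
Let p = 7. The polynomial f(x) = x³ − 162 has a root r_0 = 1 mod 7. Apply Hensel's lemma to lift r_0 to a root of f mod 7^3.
r_2 = 71 (mod 343)

Hensel: r_{i+1} = r_i − f(r_i)/f′(r_i) mod 7^{i+2}, where f′(x) = 3x². Iterate:
  r_0 = 1 (mod 7)
  r_1 = 22 (mod 49)
  r_2 = 71 (mod 343)
Final: r = 71 with f(r) ≡ 0 mod 7^3.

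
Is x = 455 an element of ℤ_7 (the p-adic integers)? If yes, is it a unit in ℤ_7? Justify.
x ∈ ℤ_7 but not a unit; v_7(x) = 1 > 0

ℤ_7 = {x ∈ ℚ_7 : v_7(x) ≥ 0} and ℤ_7^× = {x ∈ ℤ_7 : v_7(x) = 0}. Here v_7(455) = v_7(num) − v_7(den) = 1; compare against these criteria.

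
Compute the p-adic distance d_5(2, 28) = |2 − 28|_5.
d_5(2, 28) = 1

Step 1 — x − y = 2 − 28 = -26. Step 2 — v_5(-26) = 0 (factor: -26 = −(5^0 · 26); the sign does not affect v_p). Step 3 — |x − y|_5 = 5^{0} = 1.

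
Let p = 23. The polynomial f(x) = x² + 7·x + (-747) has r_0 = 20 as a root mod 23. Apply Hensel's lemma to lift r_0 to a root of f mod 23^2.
r_1 = 227 (mod 529)

Hensel: r_{i+1} = r_i − f(r_i)·(f′(r_i))^{-1} mod 23^{i+2}, f′(x) = 2x + 7. Iterate:
  r_0 = 20 (mod 23)
  r_1 = 227 (mod 529)
Final: r = 227 satisfies f(r) ≡ 0 mod 23^2.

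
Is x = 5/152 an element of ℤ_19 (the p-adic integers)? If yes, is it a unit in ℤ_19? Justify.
x ∉ ℤ_19 (v_19(x) = -1 < 0)

ℤ_19 = {x ∈ ℚ_19 : v_19(x) ≥ 0} and ℤ_19^× = {x ∈ ℤ_19 : v_19(x) = 0}. Here v_19(5/152) = v_19(num) − v_19(den) = -1; compare against these criteria.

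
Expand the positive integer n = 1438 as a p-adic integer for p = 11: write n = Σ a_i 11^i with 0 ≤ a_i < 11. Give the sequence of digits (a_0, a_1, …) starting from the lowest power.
(a_0, a_1, …) = (8, 9, 0, 1)

Repeated division by 11 gives the digits low-to-high: 1438 = 8 + 9·11^1 + 1·11^3. Digit sequence: (8, 9, 0, 1).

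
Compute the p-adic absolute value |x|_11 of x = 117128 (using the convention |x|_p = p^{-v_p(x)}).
|117128|_11 = 1/14641

Step 1 — compute v_11(x) by factoring powers of 11 out of the numerator and denominator: v_11(117128) = 4. Step 2 — apply |x|_p = p^{-v_p(x)} = 11^{-4} = 1/14641.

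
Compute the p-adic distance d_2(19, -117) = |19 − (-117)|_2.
d_2(19, -117) = 1/8

Step 1 — x − y = 19 − (-117) = 136. Step 2 — v_2(136) = 3 (factor: 136 = (2^3 · 17); the sign does not affect v_p). Step 3 — |x − y|_2 = 2^{-3} = 1/8.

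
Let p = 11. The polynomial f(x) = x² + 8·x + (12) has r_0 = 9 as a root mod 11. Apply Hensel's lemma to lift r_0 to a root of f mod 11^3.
r_2 = 1329 (mod 1331)

Hensel: r_{i+1} = r_i − f(r_i)·(f′(r_i))^{-1} mod 11^{i+2}, f′(x) = 2x + 8. Iterate:
  r_0 = 9 (mod 11)
  r_1 = 119 (mod 121)
  r_2 = 1329 (mod 1331)
Final: r = 1329 satisfies f(r) ≡ 0 mod 11^3.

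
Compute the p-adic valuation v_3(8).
v_3(8) = 0

v_3(n) is the largest exponent k such that 3^k divides n. Factor out: 8 = 3^0 · 8. (Sign doesn't affect v_p.) So v_3(8) = 0.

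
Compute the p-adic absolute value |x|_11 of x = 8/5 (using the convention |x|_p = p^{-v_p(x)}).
|8/5|_11 = 1

Step 1 — compute v_11(x) by factoring powers of 11 out of the numerator and denominator: v_11(8/5) = 0. Step 2 — apply |x|_p = p^{-v_p(x)} = 11^{0} = 1.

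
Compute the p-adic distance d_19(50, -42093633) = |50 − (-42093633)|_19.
d_19(50, -42093633) = 1/2476099

Step 1 — x − y = 50 − (-42093633) = 42093683. Step 2 — v_19(42093683) = 5 (factor: 42093683 = (19^5 · 17); the sign does not affect v_p). Step 3 — |x − y|_19 = 19^{-5} = 1/2476099.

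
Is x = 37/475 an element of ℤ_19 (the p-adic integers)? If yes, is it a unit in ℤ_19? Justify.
x ∉ ℤ_19 (v_19(x) = -1 < 0)

ℤ_19 = {x ∈ ℚ_19 : v_19(x) ≥ 0} and ℤ_19^× = {x ∈ ℤ_19 : v_19(x) = 0}. Here v_19(37/475) = v_19(num) − v_19(den) = -1; compare against these criteria.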